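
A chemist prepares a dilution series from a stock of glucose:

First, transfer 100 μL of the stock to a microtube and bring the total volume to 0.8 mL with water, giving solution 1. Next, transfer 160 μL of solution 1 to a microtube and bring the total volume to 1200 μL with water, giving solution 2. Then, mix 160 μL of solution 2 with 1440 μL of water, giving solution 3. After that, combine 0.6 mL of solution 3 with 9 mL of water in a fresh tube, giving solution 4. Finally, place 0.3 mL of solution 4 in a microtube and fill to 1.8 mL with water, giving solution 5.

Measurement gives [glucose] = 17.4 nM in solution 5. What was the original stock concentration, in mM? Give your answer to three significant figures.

Step 1: 100 μL brought to 0.8 mL → factor 800/100 = 8
Step 2: 160 μL brought to 1200 μL → factor 1200/160 = 7.5
Step 3: 160 μL + 1440 μL = 1600 μL total → factor 1600/160 = 10
Step 4: 0.6 mL + 9 mL = 9.6 mL total → factor 9.6/0.6 = 16
Step 5: 0.3 mL brought to 1.8 mL → factor 1.8/0.3 = 6
Overall dilution factor = 8 × 7.5 × 10 × 16 × 6 = 57600
Stock = 17.4 nM × 57600 = 1.002 × 10^6 nM = 1.00 mM

1.00 mM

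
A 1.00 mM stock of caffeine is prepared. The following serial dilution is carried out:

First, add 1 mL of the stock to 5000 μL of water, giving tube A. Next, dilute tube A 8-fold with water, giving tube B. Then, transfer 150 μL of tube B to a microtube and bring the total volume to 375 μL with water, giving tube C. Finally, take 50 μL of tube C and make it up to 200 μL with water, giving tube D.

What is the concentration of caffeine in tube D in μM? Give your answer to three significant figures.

2.08 μM

Step 1: 1 mL + 5000 μL = 6 mL total → factor 6/1 = 6
Step 2: 8-fold → factor 8
Step 3: 150 μL brought to 375 μL → factor 375/150 = 2.5
Step 4: 50 μL brought to 200 μL → factor 200/50 = 4
Overall dilution factor = 6 × 8 × 2.5 × 4 = 480
Final = 1.00 mM / 480 = 0.002083 mM = 2.08 μM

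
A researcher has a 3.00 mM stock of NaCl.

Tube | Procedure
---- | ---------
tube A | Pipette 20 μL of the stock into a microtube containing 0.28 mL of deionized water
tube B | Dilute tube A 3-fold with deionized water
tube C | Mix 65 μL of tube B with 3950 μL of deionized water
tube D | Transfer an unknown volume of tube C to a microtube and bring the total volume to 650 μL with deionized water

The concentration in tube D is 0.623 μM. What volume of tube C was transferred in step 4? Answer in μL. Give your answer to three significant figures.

375 μL

Step 1: 20 μL + 0.28 mL = 300 μL total → factor 300/20 = 15
Step 2: 3-fold → factor 3
Step 3: 65 μL + 3950 μL = 4015 μL total → factor 4015/65 = 61.769
Step 4: v brought to 650 μL → factor = 650 μL/v
Product of known-step factors = 2779.6
Overall factor = 3.00 mM / (0.623 μM) = 4815.4
Step-4 factor = 4815.4 / 2779.6 = 1.7324
v = 650 μL / 1.7324 = 375 μL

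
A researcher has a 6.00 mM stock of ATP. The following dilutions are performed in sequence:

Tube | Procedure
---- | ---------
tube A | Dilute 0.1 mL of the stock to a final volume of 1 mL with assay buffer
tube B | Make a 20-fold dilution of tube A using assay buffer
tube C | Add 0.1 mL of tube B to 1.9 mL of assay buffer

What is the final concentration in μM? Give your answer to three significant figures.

Step 1: 0.1 mL brought to 1 mL → factor 1/0.1 = 10
Step 2: 20-fold → factor 20
Step 3: 0.1 mL + 1.9 mL = 2 mL total → factor 2/0.1 = 20
Overall dilution factor = 10 × 20 × 20 = 4000
Final = 6.00 mM / 4000 = 0.001500 mM = 1.50 μM

1.50 μM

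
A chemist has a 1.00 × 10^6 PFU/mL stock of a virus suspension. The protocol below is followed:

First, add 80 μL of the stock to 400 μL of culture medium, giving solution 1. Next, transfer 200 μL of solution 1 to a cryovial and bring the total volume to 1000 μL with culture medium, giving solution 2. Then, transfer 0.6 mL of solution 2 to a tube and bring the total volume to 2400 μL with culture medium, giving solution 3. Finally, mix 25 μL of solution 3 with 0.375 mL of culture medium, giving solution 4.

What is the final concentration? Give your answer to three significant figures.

521 PFU/mL

Step 1: 80 μL + 400 μL = 480 μL total → factor 480/80 = 6
Step 2: 200 μL brought to 1000 μL → factor 1000/200 = 5
Step 3: 0.6 mL brought to 2400 μL → factor 2.4/0.6 = 4
Step 4: 25 μL + 0.375 mL = 400 μL total → factor 400/25 = 16
Overall dilution factor = 6 × 5 × 4 × 16 = 1920
Final = 1.00 × 10^6 PFU/mL / 1920 = 521 PFU/mL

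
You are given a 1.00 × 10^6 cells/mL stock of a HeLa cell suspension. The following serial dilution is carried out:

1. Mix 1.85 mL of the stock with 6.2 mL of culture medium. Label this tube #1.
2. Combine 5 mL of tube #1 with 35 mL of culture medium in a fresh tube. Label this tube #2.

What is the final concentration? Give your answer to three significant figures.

2.87 × 10^4 cells/mL

Step 1: 1.85 mL + 6.2 mL = 8.05 mL total → factor 8.05/1.85 = 4.3514
Step 2: 5 mL + 35 mL = 40 mL total → factor 40/5 = 8
Overall dilution factor = 4.3514 × 8 = 34.811
Final = 1.00 × 10^6 cells/mL / 34.811 = 2.87 × 10^4 cells/mL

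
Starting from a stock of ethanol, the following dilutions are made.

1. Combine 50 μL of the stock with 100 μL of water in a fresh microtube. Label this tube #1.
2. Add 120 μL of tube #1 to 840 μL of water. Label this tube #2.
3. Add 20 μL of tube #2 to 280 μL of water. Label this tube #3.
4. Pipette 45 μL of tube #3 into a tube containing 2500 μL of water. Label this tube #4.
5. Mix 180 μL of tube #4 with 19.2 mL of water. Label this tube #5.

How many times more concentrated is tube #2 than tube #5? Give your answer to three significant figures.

9.13 × 10^4

Step 1: 50 μL + 100 μL = 150 μL total → factor 150/50 = 3
Step 2: 120 μL + 840 μL = 960 μL total → factor 960/120 = 8
Step 3: 20 μL + 280 μL = 300 μL total → factor 300/20 = 15
Step 4: 45 μL + 2500 μL = 2545 μL total → factor 2545/45 = 56.556
Step 5: 180 μL + 19.2 mL = 19380 μL total → factor 19380/180 = 107.67
Dilution factor to tube #2 = 24; to tube #5 = 2.1921 × 10^6
[tube #2]/[tube #5] = (factor to tube #5)/(factor to tube #2) = 2.1921 × 10^6/24 = 9.13 × 10^4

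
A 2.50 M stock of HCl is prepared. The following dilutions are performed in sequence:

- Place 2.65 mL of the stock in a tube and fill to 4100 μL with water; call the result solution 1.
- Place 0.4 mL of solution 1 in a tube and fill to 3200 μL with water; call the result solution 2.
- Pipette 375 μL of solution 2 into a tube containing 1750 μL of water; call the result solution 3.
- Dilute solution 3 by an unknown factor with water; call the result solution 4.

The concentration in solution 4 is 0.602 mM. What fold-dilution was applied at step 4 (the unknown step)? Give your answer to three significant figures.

59.2-fold

Step 1: 2.65 mL brought to 4100 μL → factor 4.1/2.65 = 1.5472
Step 2: 0.4 mL brought to 3200 μL → factor 3.2/0.4 = 8
Step 3: 375 μL + 1750 μL = 2125 μL total → factor 2125/375 = 5.6667
Step 4: unknown factor x
Product of known-step factors = 70.138
Overall factor = 2.50 M / (0.602 mM) = 4152.8
x = 4152.8 / 70.138 = 59.2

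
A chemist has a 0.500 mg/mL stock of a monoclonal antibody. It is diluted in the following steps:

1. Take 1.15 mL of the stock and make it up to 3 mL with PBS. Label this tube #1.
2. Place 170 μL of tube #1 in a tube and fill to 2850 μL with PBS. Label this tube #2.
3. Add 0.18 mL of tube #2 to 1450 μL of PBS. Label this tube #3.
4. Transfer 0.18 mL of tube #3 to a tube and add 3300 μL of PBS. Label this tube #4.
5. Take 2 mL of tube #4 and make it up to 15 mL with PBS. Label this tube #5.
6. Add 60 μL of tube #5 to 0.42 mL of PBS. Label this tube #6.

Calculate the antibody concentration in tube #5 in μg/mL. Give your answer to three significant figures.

Step 1: 1.15 mL brought to 3 mL → factor 3/1.15 = 2.6087
Step 2: 170 μL brought to 2850 μL → factor 2850/170 = 16.765
Step 3: 0.18 mL + 1450 μL = 1.63 mL total → factor 1.63/0.18 = 9.0556
Step 4: 0.18 mL + 3300 μL = 3.48 mL total → factor 3.48/0.18 = 19.333
Step 5: 2 mL brought to 15 mL → factor 15/2 = 7.5
Dilution factor through tube #5 = 2.6087 × 16.765 × 9.0556 × 19.333 × 7.5 = 57425
[tube #5] = 0.500 mg/mL / 57425 = 8.707 × 10^-6 mg/mL = 0.00871 μg/mL

0.00871 μg/mL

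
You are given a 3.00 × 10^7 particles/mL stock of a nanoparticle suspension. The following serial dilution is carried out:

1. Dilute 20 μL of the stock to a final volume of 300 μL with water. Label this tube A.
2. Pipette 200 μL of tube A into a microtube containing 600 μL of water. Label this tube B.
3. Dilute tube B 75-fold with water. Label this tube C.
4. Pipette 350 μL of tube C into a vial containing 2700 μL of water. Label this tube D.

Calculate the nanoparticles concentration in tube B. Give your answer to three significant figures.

Step 1: 20 μL brought to 300 μL → factor 300/20 = 15
Step 2: 200 μL + 600 μL = 800 μL total → factor 800/200 = 4
Dilution factor through tube B = 15 × 4 = 60
[tube B] = 3.00 × 10^7 particles/mL / 60 = 5.00 × 10^5 particles/mL

5.00 × 10^5 particles/mL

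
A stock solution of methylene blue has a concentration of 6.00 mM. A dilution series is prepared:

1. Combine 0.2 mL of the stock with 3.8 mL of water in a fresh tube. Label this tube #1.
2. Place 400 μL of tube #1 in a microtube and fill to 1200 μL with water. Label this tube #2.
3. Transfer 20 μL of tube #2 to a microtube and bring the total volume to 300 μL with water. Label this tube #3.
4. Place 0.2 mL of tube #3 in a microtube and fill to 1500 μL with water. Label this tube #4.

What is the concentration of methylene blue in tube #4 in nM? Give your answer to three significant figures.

889 nM

Step 1: 0.2 mL + 3.8 mL = 4 mL total → factor 4/0.2 = 20
Step 2: 400 μL brought to 1200 μL → factor 1200/400 = 3
Step 3: 20 μL brought to 300 μL → factor 300/20 = 15
Step 4: 0.2 mL brought to 1500 μL → factor 1.5/0.2 = 7.5
Overall dilution factor = 20 × 3 × 15 × 7.5 = 6750
Final = 6.00 mM / 6750 = 0.0008889 mM = 889 nM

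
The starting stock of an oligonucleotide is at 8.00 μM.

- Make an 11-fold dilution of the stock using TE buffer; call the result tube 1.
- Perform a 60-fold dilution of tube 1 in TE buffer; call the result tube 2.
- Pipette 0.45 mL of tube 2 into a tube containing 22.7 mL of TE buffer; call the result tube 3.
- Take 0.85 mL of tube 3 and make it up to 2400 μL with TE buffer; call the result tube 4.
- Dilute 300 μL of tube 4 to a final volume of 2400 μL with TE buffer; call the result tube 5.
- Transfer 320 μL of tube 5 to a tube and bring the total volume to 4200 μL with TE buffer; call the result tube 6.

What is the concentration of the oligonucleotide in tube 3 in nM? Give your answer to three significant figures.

Step 1: 11-fold → factor 11
Step 2: 60-fold → factor 60
Step 3: 0.45 mL + 22.7 mL = 23.15 mL total → factor 23.15/0.45 = 51.444
Dilution factor through tube 3 = 11 × 60 × 51.444 = 33953
[tube 3] = 8.00 μM / 33953 = 0.0002356 μM = 0.236 nM

0.236 nM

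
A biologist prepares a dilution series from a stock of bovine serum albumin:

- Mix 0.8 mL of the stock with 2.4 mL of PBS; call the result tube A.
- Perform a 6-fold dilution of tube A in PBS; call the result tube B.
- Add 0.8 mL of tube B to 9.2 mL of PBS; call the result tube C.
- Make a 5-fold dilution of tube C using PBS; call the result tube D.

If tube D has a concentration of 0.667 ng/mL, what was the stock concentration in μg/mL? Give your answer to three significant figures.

Step 1: 0.8 mL + 2.4 mL = 3.2 mL total → factor 3.2/0.8 = 4
Step 2: 6-fold → factor 6
Step 3: 0.8 mL + 9.2 mL = 10 mL total → factor 10/0.8 = 12.5
Step 4: 5-fold → factor 5
Overall dilution factor = 4 × 6 × 12.5 × 5 = 1500
Stock = 0.667 ng/mL × 1500 = 1000 ng/mL = 1.00 μg/mL

1.00 μg/mL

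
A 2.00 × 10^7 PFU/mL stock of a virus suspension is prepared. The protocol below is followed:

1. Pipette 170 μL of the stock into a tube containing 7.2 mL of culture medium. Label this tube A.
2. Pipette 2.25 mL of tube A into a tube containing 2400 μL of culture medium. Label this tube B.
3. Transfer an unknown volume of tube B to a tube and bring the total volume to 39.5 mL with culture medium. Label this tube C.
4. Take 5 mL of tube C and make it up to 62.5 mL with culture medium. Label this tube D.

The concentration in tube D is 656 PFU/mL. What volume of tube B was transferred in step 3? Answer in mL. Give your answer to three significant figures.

1.45 mL

Step 1: 170 μL + 7.2 mL = 7370 μL total → factor 7370/170 = 43.353
Step 2: 2.25 mL + 2400 μL = 4.65 mL total → factor 4.65/2.25 = 2.0667
Step 3: v brought to 39.5 mL → factor = 39.5 mL/v
Step 4: 5 mL brought to 62.5 mL → factor 62.5/5 = 12.5
Product of known-step factors = 1120
Overall factor = 2.00 × 10^7 PFU/mL / (656 PFU/mL) = 30488
Step-3 factor = 30488 / 1120 = 27.222
v = 39.5 mL / 27.222 = 1.45 mL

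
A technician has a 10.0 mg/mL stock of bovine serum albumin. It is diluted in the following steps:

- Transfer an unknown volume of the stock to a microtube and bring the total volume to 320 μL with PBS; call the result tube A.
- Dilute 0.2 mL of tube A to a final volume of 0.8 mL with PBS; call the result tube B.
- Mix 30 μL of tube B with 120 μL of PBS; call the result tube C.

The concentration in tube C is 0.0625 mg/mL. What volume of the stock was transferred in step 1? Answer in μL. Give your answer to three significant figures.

Step 1: v brought to 320 μL → factor = 320 μL/v
Step 2: 0.2 mL brought to 0.8 mL → factor 0.8/0.2 = 4
Step 3: 30 μL + 120 μL = 150 μL total → factor 150/30 = 5
Product of known-step factors = 20
Overall factor = 10.0 mg/mL / (0.0625 mg/mL) = 160
Step-1 factor = 160 / 20 = 8
v = 320 μL / 8 = 40.0 μL

40.0 μL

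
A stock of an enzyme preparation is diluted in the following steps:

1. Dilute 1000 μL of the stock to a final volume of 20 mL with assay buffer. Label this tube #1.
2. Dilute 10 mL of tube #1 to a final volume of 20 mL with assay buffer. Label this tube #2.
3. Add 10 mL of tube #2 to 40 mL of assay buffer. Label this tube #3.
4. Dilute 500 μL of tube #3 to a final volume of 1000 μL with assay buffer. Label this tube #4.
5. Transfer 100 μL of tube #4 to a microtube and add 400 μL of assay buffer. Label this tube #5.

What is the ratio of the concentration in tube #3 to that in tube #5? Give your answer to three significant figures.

Step 1: 1000 μL brought to 20 mL → factor 20000/1000 = 20
Step 2: 10 mL brought to 20 mL → factor 20/10 = 2
Step 3: 10 mL + 40 mL = 50 mL total → factor 50/10 = 5
Step 4: 500 μL brought to 1000 μL → factor 1000/500 = 2
Step 5: 100 μL + 400 μL = 500 μL total → factor 500/100 = 5
Dilution factor to tube #3 = 200; to tube #5 = 2000
[tube #3]/[tube #5] = (factor to tube #5)/(factor to tube #3) = 2000/200 = 10.0

10.0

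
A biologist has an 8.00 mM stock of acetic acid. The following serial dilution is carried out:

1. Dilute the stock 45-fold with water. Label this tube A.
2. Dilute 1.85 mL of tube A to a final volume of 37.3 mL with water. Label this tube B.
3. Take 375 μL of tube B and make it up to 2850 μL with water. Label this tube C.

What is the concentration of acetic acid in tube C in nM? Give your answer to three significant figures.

1.16 × 10^3 nM

Step 1: 45-fold → factor 45
Step 2: 1.85 mL brought to 37.3 mL → factor 37.3/1.85 = 20.162
Step 3: 375 μL brought to 2850 μL → factor 2850/375 = 7.6
Overall dilution factor = 45 × 20.162 × 7.6 = 6895.5
Final = 8.00 mM / 6895.5 = 0.001160 mM = 1.16 × 10^3 nM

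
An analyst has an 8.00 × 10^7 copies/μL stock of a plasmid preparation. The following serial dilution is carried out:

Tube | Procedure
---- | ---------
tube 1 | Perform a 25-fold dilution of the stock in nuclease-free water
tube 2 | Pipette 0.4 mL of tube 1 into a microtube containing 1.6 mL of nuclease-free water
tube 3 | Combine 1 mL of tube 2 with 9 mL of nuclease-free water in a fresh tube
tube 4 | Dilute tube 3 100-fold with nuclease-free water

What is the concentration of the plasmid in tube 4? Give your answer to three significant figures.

640 copies/μL

Step 1: 25-fold → factor 25
Step 2: 0.4 mL + 1.6 mL = 2 mL total → factor 2/0.4 = 5
Step 3: 1 mL + 9 mL = 10 mL total → factor 10/1 = 10
Step 4: 100-fold → factor 100
Dilution factor through tube 4 = 25 × 5 × 10 × 100 = 1.25 × 10^5
[tube 4] = 8.00 × 10^7 copies/μL / 1.25 × 10^5 = 640 copies/μL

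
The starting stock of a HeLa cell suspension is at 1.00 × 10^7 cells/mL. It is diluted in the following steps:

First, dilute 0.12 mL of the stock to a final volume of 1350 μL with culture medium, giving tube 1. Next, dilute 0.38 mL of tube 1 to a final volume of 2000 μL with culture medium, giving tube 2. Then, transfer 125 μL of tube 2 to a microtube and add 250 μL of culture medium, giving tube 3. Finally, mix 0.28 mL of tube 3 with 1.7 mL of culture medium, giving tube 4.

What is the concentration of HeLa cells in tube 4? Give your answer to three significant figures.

Step 1: 0.12 mL brought to 1350 μL → factor 1.35/0.12 = 11.25
Step 2: 0.38 mL brought to 2000 μL → factor 2/0.38 = 5.2632
Step 3: 125 μL + 250 μL = 375 μL total → factor 375/125 = 3
Step 4: 0.28 mL + 1.7 mL = 1.98 mL total → factor 1.98/0.28 = 7.0714
Overall dilution factor = 11.25 × 5.2632 × 3 × 7.0714 = 1256.1
Final = 1.00 × 10^7 cells/mL / 1256.1 = 7.96 × 10^3 cells/mL

7.96 × 10^3 cells/mL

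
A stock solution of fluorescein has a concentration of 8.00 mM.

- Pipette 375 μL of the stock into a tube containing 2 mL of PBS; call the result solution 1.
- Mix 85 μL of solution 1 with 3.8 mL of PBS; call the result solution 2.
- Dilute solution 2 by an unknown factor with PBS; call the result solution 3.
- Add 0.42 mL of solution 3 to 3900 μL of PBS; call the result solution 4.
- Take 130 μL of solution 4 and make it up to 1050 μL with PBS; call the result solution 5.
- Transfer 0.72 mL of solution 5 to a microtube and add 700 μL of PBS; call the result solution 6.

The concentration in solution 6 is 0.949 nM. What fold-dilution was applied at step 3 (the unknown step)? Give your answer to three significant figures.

178-fold

Step 1: 375 μL + 2 mL = 2375 μL total → factor 2375/375 = 6.3333
Step 2: 85 μL + 3.8 mL = 3885 μL total → factor 3885/85 = 45.706
Step 3: unknown factor x
Step 4: 0.42 mL + 3900 μL = 4.32 mL total → factor 4.32/0.42 = 10.286
Step 5: 130 μL brought to 1050 μL → factor 1050/130 = 8.0769
Step 6: 0.72 mL + 700 μL = 1.42 mL total → factor 1.42/0.72 = 1.9722
Product of known-step factors = 47429
Overall factor = 8.00 mM / (0.949 nM) = 8.4299 × 10^6
x = 8.4299 × 10^6 / 47429 = 178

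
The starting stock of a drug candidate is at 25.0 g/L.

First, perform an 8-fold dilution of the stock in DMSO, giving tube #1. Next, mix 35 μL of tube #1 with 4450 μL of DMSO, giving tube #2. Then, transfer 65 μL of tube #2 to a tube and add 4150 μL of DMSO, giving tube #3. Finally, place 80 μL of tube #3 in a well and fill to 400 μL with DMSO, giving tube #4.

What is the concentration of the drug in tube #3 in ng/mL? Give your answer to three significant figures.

Step 1: 8-fold → factor 8
Step 2: 35 μL + 4450 μL = 4485 μL total → factor 4485/35 = 128.14
Step 3: 65 μL + 4150 μL = 4215 μL total → factor 4215/65 = 64.846
Dilution factor through tube #3 = 8 × 128.14 × 64.846 = 66477
[tube #3] = 25.0 g/L / 66477 = 0.0003761 g/L = 376 ng/mL

376 ng/mL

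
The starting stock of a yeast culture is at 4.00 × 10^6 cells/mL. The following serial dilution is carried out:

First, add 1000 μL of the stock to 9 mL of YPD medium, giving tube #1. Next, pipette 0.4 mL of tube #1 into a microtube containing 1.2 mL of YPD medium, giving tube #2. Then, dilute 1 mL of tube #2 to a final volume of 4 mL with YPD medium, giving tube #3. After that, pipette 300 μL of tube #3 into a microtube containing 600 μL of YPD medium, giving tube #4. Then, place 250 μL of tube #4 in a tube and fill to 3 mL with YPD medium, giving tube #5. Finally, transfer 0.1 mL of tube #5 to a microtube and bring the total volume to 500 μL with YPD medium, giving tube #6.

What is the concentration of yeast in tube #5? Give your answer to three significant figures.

Step 1: 1000 μL + 9 mL = 10000 μL total → factor 10000/1000 = 10
Step 2: 0.4 mL + 1.2 mL = 1.6 mL total → factor 1.6/0.4 = 4
Step 3: 1 mL brought to 4 mL → factor 4/1 = 4
Step 4: 300 μL + 600 μL = 900 μL total → factor 900/300 = 3
Step 5: 250 μL brought to 3 mL → factor 3000/250 = 12
Dilution factor through tube #5 = 10 × 4 × 4 × 3 × 12 = 5760
[tube #5] = 4.00 × 10^6 cells/mL / 5760 = 694 cells/mL

694 cells/mL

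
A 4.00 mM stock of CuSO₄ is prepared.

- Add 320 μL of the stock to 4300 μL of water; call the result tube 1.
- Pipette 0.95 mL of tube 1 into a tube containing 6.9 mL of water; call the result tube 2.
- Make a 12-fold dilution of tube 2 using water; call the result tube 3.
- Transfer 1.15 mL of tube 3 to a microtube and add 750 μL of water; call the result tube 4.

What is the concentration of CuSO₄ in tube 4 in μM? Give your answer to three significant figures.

Step 1: 320 μL + 4300 μL = 4620 μL total → factor 4620/320 = 14.438
Step 2: 0.95 mL + 6.9 mL = 7.85 mL total → factor 7.85/0.95 = 8.2632
Step 3: 12-fold → factor 12
Step 4: 1.15 mL + 750 μL = 1.9 mL total → factor 1.9/1.15 = 1.6522
Overall dilution factor = 14.438 × 8.2632 × 12 × 1.6522 = 2365.2
Final = 4.00 mM / 2365.2 = 0.001691 mM = 1.69 μM

1.69 μM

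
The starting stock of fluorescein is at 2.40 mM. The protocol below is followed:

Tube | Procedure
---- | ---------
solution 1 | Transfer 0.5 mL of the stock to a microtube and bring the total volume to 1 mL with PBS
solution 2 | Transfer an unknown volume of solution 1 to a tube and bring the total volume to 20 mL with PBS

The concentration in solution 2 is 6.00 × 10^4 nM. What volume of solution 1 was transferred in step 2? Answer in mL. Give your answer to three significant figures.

Step 1: 0.5 mL brought to 1 mL → factor 1/0.5 = 2
Step 2: v brought to 20 mL → factor = 20 mL/v
Product of known-step factors = 2
Overall factor = 2.40 mM / (6.00 × 10^4 nM) = 40
Step-2 factor = 40 / 2 = 20
v = 20 mL / 20 = 1.00 mL

1.00 mL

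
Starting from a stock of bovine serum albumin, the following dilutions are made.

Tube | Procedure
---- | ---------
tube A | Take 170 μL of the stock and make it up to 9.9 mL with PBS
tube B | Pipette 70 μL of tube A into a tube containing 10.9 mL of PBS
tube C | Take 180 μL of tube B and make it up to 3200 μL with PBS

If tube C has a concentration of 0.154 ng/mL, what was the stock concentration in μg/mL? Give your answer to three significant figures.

25.0 μg/mL

Step 1: 170 μL brought to 9.9 mL → factor 9900/170 = 58.235
Step 2: 70 μL + 10.9 mL = 10970 μL total → factor 10970/70 = 156.71
Step 3: 180 μL brought to 3200 μL → factor 3200/180 = 17.778
Overall dilution factor = 58.235 × 156.71 × 17.778 = 1.6225 × 10^5
Stock = 0.154 ng/mL × 1.6225 × 10^5 = 2.499 × 10^4 ng/mL = 25.0 μg/mL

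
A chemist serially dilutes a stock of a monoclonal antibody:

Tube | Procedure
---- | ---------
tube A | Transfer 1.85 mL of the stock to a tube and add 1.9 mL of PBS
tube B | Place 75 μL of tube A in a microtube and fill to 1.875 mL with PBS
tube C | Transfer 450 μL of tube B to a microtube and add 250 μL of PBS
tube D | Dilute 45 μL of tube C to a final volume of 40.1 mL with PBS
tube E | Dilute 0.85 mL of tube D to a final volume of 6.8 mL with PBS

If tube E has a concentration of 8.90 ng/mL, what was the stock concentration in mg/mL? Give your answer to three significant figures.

Step 1: 1.85 mL + 1.9 mL = 3.75 mL total → factor 3.75/1.85 = 2.027
Step 2: 75 μL brought to 1.875 mL → factor 1875/75 = 25
Step 3: 450 μL + 250 μL = 700 μL total → factor 700/450 = 1.5556
Step 4: 45 μL brought to 40.1 mL → factor 40100/45 = 891.11
Step 5: 0.85 mL brought to 6.8 mL → factor 6.8/0.85 = 8
Overall dilution factor = 2.027 × 25 × 1.5556 × 891.11 × 8 = 5.6196 × 10^5
Stock = 8.90 ng/mL × 5.6196 × 10^5 = 5.001 × 10^6 ng/mL = 5.00 mg/mL

5.00 mg/mL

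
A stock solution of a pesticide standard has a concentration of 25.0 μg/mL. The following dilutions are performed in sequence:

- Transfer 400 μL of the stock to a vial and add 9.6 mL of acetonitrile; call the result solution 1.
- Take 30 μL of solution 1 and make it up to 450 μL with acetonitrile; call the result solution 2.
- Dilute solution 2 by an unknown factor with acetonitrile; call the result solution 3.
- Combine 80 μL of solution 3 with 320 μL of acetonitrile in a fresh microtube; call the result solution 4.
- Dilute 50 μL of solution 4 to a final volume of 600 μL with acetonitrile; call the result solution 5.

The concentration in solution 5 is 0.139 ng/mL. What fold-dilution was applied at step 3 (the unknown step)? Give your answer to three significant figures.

7.99-fold

Step 1: 400 μL + 9.6 mL = 10000 μL total → factor 10000/400 = 25
Step 2: 30 μL brought to 450 μL → factor 450/30 = 15
Step 3: unknown factor x
Step 4: 80 μL + 320 μL = 400 μL total → factor 400/80 = 5
Step 5: 50 μL brought to 600 μL → factor 600/50 = 12
Product of known-step factors = 22500
Overall factor = 25.0 μg/mL / (0.139 ng/mL) = 1.7986 × 10^5
x = 1.7986 × 10^5 / 22500 = 7.99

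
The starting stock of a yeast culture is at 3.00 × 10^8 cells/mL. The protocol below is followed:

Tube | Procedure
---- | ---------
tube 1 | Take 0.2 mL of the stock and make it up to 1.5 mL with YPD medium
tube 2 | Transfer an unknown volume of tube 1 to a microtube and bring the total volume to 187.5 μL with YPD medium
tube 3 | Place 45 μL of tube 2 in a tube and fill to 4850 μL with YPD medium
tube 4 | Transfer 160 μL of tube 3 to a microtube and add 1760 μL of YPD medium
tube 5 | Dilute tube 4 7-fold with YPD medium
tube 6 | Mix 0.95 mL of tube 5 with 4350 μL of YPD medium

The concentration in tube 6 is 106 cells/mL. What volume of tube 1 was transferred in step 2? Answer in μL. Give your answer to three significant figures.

Step 1: 0.2 mL brought to 1.5 mL → factor 1.5/0.2 = 7.5
Step 2: v brought to 187.5 μL → factor = 187.5 μL/v
Step 3: 45 μL brought to 4850 μL → factor 4850/45 = 107.78
Step 4: 160 μL + 1760 μL = 1920 μL total → factor 1920/160 = 12
Step 5: 7-fold → factor 7
Step 6: 0.95 mL + 4350 μL = 5.3 mL total → factor 5.3/0.95 = 5.5789
Product of known-step factors = 3.7881 × 10^5
Overall factor = 3.00 × 10^8 cells/mL / (106 cells/mL) = 2.8302 × 10^6
Step-2 factor = 2.8302 × 10^6 / 3.7881 × 10^5 = 7.4713
v = 187.5 μL / 7.4713 = 25.1 μL

25.1 μL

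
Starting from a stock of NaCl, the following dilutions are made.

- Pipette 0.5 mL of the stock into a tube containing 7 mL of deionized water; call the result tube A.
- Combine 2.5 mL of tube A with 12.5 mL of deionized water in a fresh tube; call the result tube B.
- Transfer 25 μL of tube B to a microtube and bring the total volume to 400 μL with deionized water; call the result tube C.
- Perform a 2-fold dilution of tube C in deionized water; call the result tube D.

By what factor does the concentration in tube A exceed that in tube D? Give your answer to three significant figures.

Step 1: 0.5 mL + 7 mL = 7.5 mL total → factor 7.5/0.5 = 15
Step 2: 2.5 mL + 12.5 mL = 15 mL total → factor 15/2.5 = 6
Step 3: 25 μL brought to 400 μL → factor 400/25 = 16
Step 4: 2-fold → factor 2
Dilution factor to tube A = 15; to tube D = 2880
[tube A]/[tube D] = (factor to tube D)/(factor to tube A) = 2880/15 = 192

192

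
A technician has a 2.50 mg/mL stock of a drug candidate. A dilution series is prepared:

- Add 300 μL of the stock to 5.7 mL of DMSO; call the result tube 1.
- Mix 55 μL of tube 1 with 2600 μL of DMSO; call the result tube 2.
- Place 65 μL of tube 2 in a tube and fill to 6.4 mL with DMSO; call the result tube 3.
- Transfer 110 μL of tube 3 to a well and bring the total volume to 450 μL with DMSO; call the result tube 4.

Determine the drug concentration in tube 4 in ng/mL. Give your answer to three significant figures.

6.43 ng/mL

Step 1: 300 μL + 5.7 mL = 6000 μL total → factor 6000/300 = 20
Step 2: 55 μL + 2600 μL = 2655 μL total → factor 2655/55 = 48.273
Step 3: 65 μL brought to 6.4 mL → factor 6400/65 = 98.462
Step 4: 110 μL brought to 450 μL → factor 450/110 = 4.0909
Overall dilution factor = 20 × 48.273 × 98.462 × 4.0909 = 3.8888 × 10^5
Final = 2.50 mg/mL / 3.8888 × 10^5 = 6.429 × 10^-6 mg/mL = 6.43 ng/mL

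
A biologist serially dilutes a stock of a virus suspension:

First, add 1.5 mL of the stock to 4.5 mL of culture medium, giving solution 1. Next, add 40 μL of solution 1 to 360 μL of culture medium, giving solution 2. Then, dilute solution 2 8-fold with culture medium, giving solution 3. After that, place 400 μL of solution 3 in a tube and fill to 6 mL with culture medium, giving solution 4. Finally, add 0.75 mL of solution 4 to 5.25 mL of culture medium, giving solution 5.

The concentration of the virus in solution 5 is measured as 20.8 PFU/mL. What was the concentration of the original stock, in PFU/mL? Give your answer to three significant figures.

7.99 × 10^5 PFU/mL

Step 1: 1.5 mL + 4.5 mL = 6 mL total → factor 6/1.5 = 4
Step 2: 40 μL + 360 μL = 400 μL total → factor 400/40 = 10
Step 3: 8-fold → factor 8
Step 4: 400 μL brought to 6 mL → factor 6000/400 = 15
Step 5: 0.75 mL + 5.25 mL = 6 mL total → factor 6/0.75 = 8
Overall dilution factor = 4 × 10 × 8 × 15 × 8 = 38400
Stock = 20.8 PFU/mL × 38400 = 7.99 × 10^5 PFU/mL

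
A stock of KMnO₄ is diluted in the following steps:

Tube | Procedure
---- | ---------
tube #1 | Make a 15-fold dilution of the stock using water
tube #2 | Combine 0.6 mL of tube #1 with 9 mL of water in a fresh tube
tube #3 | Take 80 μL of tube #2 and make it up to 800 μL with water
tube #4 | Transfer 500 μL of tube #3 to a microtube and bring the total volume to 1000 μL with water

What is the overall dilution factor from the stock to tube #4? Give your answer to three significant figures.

4.80 × 10^3

Step 1: 15-fold → factor 15
Step 2: 0.6 mL + 9 mL = 9.6 mL total → factor 9.6/0.6 = 16
Step 3: 80 μL brought to 800 μL → factor 800/80 = 10
Step 4: 500 μL brought to 1000 μL → factor 1000/500 = 2
Overall dilution factor = 15 × 16 × 10 × 2 = 4800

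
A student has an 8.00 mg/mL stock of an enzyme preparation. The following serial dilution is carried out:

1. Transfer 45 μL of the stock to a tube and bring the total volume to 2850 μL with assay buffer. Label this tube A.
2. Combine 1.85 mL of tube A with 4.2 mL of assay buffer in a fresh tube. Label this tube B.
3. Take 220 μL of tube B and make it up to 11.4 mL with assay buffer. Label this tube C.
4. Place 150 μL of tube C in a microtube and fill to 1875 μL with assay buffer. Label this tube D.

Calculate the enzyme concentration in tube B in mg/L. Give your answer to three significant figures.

38.6 mg/L

Step 1: 45 μL brought to 2850 μL → factor 2850/45 = 63.333
Step 2: 1.85 mL + 4.2 mL = 6.05 mL total → factor 6.05/1.85 = 3.2703
Dilution factor through tube B = 63.333 × 3.2703 = 207.12
[tube B] = 8.00 mg/mL / 207.12 = 0.03863 mg/mL = 38.6 mg/L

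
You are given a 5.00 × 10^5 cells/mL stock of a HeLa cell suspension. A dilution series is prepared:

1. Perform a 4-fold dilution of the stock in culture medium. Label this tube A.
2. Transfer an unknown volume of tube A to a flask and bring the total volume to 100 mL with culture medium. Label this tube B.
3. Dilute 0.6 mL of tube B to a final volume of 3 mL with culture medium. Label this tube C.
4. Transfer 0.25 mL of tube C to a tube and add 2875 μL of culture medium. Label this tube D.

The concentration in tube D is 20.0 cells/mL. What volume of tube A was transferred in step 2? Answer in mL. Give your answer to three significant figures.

1.00 mL

Step 1: 4-fold → factor 4
Step 2: v brought to 100 mL → factor = 100 mL/v
Step 3: 0.6 mL brought to 3 mL → factor 3/0.6 = 5
Step 4: 0.25 mL + 2875 μL = 3.125 mL total → factor 3.125/0.25 = 12.5
Product of known-step factors = 250
Overall factor = 5.00 × 10^5 cells/mL / (20.0 cells/mL) = 25000
Step-2 factor = 25000 / 250 = 100
v = 100 mL / 100 = 1.00 mL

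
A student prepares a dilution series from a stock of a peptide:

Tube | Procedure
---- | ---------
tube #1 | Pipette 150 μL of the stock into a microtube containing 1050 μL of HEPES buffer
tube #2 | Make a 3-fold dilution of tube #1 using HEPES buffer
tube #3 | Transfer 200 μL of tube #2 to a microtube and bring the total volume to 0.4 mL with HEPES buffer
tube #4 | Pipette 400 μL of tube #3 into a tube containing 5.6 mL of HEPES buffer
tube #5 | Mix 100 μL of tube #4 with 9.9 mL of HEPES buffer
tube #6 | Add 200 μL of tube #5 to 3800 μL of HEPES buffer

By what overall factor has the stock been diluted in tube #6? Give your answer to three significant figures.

Step 1: 150 μL + 1050 μL = 1200 μL total → factor 1200/150 = 8
Step 2: 3-fold → factor 3
Step 3: 200 μL brought to 0.4 mL → factor 400/200 = 2
Step 4: 400 μL + 5.6 mL = 6000 μL total → factor 6000/400 = 15
Step 5: 100 μL + 9.9 mL = 10000 μL total → factor 10000/100 = 100
Step 6: 200 μL + 3800 μL = 4000 μL total → factor 4000/200 = 20
Overall dilution factor = 8 × 3 × 2 × 15 × 100 × 20 = 1.44 × 10^6

1.44 × 10^6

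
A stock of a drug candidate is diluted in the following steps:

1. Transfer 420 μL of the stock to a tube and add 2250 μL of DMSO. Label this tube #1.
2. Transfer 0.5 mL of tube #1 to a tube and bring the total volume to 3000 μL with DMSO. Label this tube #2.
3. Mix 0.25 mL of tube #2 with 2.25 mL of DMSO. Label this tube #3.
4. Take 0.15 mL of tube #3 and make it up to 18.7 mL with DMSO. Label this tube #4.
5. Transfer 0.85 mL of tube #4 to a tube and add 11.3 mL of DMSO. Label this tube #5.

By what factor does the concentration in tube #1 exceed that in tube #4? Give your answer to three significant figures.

7.48 × 10^3

Step 1: 420 μL + 2250 μL = 2670 μL total → factor 2670/420 = 6.3571
Step 2: 0.5 mL brought to 3000 μL → factor 3/0.5 = 6
Step 3: 0.25 mL + 2.25 mL = 2.5 mL total → factor 2.5/0.25 = 10
Step 4: 0.15 mL brought to 18.7 mL → factor 18.7/0.15 = 124.67
Dilution factor to tube #1 = 6.3571; to tube #4 = 47551
[tube #1]/[tube #4] = (factor to tube #4)/(factor to tube #1) = 47551/6.3571 = 7.48 × 10^3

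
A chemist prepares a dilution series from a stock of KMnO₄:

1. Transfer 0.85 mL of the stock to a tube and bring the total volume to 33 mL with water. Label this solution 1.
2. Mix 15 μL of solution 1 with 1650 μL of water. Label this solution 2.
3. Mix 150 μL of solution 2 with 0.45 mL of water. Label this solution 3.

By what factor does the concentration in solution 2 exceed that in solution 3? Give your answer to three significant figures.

Step 1: 0.85 mL brought to 33 mL → factor 33/0.85 = 38.824
Step 2: 15 μL + 1650 μL = 1665 μL total → factor 1665/15 = 111
Step 3: 150 μL + 0.45 mL = 600 μL total → factor 600/150 = 4
Dilution factor to solution 2 = 4309.4; to solution 3 = 17238
[solution 2]/[solution 3] = (factor to solution 3)/(factor to solution 2) = 17238/4309.4 = 4.00

4.00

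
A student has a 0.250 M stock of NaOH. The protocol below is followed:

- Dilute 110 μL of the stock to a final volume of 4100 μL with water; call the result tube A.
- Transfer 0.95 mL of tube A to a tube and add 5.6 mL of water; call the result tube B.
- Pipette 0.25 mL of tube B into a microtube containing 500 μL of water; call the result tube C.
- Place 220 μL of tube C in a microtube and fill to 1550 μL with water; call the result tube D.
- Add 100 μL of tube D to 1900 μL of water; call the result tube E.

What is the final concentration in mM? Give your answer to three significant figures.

Step 1: 110 μL brought to 4100 μL → factor 4100/110 = 37.273
Step 2: 0.95 mL + 5.6 mL = 6.55 mL total → factor 6.55/0.95 = 6.8947
Step 3: 0.25 mL + 500 μL = 0.75 mL total → factor 0.75/0.25 = 3
Step 4: 220 μL brought to 1550 μL → factor 1550/220 = 7.0455
Step 5: 100 μL + 1900 μL = 2000 μL total → factor 2000/100 = 20
Overall dilution factor = 37.273 × 6.8947 × 3 × 7.0455 × 20 = 1.0863 × 10^5
Final = 0.250 M / 1.0863 × 10^5 = 2.301 × 10^-6 M = 0.00230 mM

0.00230 mM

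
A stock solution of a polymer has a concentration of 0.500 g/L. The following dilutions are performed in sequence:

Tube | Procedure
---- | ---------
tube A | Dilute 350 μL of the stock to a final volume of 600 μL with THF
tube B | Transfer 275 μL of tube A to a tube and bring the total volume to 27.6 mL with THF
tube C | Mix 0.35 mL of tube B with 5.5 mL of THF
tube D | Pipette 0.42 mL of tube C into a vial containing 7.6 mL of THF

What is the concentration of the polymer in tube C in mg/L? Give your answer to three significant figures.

Step 1: 350 μL brought to 600 μL → factor 600/350 = 1.7143
Step 2: 275 μL brought to 27.6 mL → factor 27600/275 = 100.36
Step 3: 0.35 mL + 5.5 mL = 5.85 mL total → factor 5.85/0.35 = 16.714
Dilution factor through tube C = 1.7143 × 100.36 × 16.714 = 2875.7
[tube C] = 0.500 g/L / 2875.7 = 0.0001739 g/L = 0.174 mg/L

0.174 mg/L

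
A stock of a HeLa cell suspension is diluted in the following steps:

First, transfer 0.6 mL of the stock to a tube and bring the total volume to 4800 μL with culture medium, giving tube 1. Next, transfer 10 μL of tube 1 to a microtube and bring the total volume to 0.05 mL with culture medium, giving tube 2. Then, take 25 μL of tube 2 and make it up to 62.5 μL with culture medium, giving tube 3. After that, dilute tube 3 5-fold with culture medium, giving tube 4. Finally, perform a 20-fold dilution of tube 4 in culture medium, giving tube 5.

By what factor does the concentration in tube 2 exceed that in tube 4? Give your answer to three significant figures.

12.5

Step 1: 0.6 mL brought to 4800 μL → factor 4.8/0.6 = 8
Step 2: 10 μL brought to 0.05 mL → factor 50/10 = 5
Step 3: 25 μL brought to 62.5 μL → factor 62.5/25 = 2.5
Step 4: 5-fold → factor 5
Dilution factor to tube 2 = 40; to tube 4 = 500
[tube 2]/[tube 4] = (factor to tube 4)/(factor to tube 2) = 500/40 = 12.5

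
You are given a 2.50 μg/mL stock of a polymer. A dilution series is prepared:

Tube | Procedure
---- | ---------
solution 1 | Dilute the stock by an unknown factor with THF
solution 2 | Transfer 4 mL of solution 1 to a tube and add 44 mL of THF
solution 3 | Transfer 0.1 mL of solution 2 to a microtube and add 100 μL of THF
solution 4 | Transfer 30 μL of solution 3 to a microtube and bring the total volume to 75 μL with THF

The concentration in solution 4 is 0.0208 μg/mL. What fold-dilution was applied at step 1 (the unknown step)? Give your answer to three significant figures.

Step 1: unknown factor x
Step 2: 4 mL + 44 mL = 48 mL total → factor 48/4 = 12
Step 3: 0.1 mL + 100 μL = 0.2 mL total → factor 0.2/0.1 = 2
Step 4: 30 μL brought to 75 μL → factor 75/30 = 2.5
Product of known-step factors = 60
Overall factor = 2.50 μg/mL / (0.0208 μg/mL) = 120.19
x = 120.19 / 60 = 2.00

2.00-fold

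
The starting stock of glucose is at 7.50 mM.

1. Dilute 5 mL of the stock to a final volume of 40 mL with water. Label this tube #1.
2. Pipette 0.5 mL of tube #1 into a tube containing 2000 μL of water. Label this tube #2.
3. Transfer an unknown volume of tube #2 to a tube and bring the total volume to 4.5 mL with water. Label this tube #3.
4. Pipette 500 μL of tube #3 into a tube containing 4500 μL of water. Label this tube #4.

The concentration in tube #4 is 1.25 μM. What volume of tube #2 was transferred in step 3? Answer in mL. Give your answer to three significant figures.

0.300 mL

Step 1: 5 mL brought to 40 mL → factor 40/5 = 8
Step 2: 0.5 mL + 2000 μL = 2.5 mL total → factor 2.5/0.5 = 5
Step 3: v brought to 4.5 mL → factor = 4.5 mL/v
Step 4: 500 μL + 4500 μL = 5000 μL total → factor 5000/500 = 10
Product of known-step factors = 400
Overall factor = 7.50 mM / (1.25 μM) = 6000
Step-3 factor = 6000 / 400 = 15
v = 4.5 mL / 15 = 0.300 mL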